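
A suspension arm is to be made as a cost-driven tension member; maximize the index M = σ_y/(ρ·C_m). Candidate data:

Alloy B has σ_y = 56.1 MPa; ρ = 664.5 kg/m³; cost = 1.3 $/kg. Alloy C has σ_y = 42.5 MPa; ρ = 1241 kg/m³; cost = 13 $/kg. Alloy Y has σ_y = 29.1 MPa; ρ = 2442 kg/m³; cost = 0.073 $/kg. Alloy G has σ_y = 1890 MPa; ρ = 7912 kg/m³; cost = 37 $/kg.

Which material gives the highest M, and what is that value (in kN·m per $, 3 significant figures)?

alloy Y, M = 163 kN·m per $

Computing M directly (units already consistent):
  alloy Y: M = 163 kN·m per $
  alloy B: M = 64.9 kN·m per $
  alloy G: M = 6.46 kN·m per $
  alloy C: M = 2.63 kN·m per $
Alloy Y ranks first.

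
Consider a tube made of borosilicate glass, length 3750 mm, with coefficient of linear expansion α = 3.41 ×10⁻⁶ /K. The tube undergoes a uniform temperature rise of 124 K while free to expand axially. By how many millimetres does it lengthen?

ΔL = α·L₀·ΔT = 3.41×10⁻⁶ × 3750 mm × 124.0 K = 1.59 mm.

1.59 mm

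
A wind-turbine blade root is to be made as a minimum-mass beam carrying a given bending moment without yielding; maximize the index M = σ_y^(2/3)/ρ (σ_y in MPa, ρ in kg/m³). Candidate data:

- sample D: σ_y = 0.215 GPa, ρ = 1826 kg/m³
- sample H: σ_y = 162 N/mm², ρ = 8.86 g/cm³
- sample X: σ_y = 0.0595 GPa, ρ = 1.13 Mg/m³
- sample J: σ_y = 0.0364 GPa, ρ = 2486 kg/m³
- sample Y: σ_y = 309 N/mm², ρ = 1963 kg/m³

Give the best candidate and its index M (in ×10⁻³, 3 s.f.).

In SI units:
  sample D: σ_y = 215.0 MPa, ρ = 1826 kg/m³
  sample H: σ_y = 162.0 MPa, ρ = 8860 kg/m³
  sample X: σ_y = 59.50 MPa, ρ = 1130 kg/m³
  sample J: σ_y = 36.40 MPa, ρ = 2486 kg/m³
  sample Y: σ_y = 309.0 MPa, ρ = 1963 kg/m³
  sample Y: M = 23.3×10⁻³
  sample D: M = 19.7×10⁻³
  sample X: M = 13.5×10⁻³
  sample J: M = 4.42×10⁻³
  sample H: M = 3.35×10⁻³
Sample Y has the largest M.

sample Y, M = 23.3×10⁻³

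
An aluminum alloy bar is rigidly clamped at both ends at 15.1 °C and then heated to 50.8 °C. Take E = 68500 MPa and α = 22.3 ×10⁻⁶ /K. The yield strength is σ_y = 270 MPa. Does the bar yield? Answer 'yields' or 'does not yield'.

does not yield

E = 68500 MPa = 68.50 GPa.
ΔT = 35.70 K. Constrained thermal stress σ = E·α·ΔT = 68.50×10³ MPa × 22.3×10⁻⁶ × 35.70 = 54.5 MPa (compressive).
Compare to σ_y = 270 MPa: σ < σ_y, so it does not yield.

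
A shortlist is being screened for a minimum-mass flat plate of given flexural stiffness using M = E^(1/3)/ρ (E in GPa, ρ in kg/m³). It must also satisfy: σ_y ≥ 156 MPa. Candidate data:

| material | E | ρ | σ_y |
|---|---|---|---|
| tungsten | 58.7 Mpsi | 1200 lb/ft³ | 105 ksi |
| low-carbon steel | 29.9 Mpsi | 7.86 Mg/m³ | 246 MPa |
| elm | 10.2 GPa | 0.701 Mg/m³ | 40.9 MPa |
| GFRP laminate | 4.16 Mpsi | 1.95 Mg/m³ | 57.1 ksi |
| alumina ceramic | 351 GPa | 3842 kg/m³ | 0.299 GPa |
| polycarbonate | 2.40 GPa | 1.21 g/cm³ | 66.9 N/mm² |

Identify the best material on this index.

alumina ceramic

Screen on constraints: σ_y ≥ 156 MPa. Survivors: tungsten, low-carbon steel, GFRP laminate, alumina ceramic.
After converting to SI:
  tungsten: E = 404.7 GPa, ρ = 19220 kg/m³
  low-carbon steel: E = 206.2 GPa, ρ = 7860 kg/m³
  GFRP laminate: E = 28.68 GPa, ρ = 1950 kg/m³
  alumina ceramic: E = 351.0 GPa, ρ = 3842 kg/m³
  alumina ceramic: M = 1.84×10⁻³
  GFRP laminate: M = 1.57×10⁻³
  low-carbon steel: M = 0.752×10⁻³
  tungsten: M = 0.385×10⁻³
The maximum is for alumina ceramic.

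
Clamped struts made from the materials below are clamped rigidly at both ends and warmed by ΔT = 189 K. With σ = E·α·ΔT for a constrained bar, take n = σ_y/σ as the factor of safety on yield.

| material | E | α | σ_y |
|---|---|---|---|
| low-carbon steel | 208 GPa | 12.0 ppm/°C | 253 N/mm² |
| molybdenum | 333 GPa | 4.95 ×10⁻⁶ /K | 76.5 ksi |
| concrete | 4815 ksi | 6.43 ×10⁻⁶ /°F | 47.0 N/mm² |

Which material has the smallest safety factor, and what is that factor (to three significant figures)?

low-carbon steel, n = 0.536

In consistent units (E in GPa, α in ×10⁻⁶/K, σ_y in MPa):
  low-carbon steel: E = 208.0, α = 12.0, σ_y = 253.0 → σ = 472 MPa, n = 0.536
  molybdenum: E = 333.0, α = 4.95, σ_y = 527.4 → σ = 312 MPa, n = 1.69
  concrete: E = 33.20, α = 11.6, σ_y = 47.00 → σ = 72.6 MPa, n = 0.647
The minimum is low-carbon steel at n = 0.536.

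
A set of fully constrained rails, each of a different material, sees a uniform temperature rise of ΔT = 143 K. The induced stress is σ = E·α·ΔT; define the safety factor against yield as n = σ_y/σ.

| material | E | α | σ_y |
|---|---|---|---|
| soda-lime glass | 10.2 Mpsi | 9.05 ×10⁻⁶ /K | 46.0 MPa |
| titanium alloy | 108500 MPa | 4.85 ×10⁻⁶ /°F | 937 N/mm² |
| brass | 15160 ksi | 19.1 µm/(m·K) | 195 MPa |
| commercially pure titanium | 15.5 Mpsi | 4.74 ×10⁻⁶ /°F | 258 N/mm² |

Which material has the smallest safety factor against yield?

soda-lime glass

With everything in SI (GPa, ×10⁻⁶/K, MPa):
  soda-lime glass: E = 70.33, α = 9.05, σ_y = 46.00 → σ = 91.0 MPa, n = 0.505
  titanium alloy: E = 108.5, α = 8.73, σ_y = 937.0 → σ = 135 MPa, n = 6.92
  brass: E = 104.5, α = 19.1, σ_y = 195.0 → σ = 285 MPa, n = 0.683
  commercially pure titanium: E = 106.9, α = 8.53, σ_y = 258.0 → σ = 130 MPa, n = 1.98
The minimum is soda-lime glass at n = 0.505.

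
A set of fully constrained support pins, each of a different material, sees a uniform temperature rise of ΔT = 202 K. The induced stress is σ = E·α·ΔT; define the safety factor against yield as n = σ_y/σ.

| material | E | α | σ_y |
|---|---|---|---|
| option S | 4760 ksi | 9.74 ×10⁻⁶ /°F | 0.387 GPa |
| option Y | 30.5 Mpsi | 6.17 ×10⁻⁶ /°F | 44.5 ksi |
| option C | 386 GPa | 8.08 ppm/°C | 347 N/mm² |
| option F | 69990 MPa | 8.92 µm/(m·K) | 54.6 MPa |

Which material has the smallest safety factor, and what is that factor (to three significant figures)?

option F, n = 0.433

With everything in SI (GPa, ×10⁻⁶/K, MPa):
  option S: E = 32.82, α = 17.5, σ_y = 387.0 → σ = 116 MPa, n = 3.33
  option Y: E = 210.3, α = 11.1, σ_y = 306.8 → σ = 472 MPa, n = 0.650
  option C: E = 386.0, α = 8.08, σ_y = 347.0 → σ = 630 MPa, n = 0.551
  option F: E = 69.99, α = 8.92, σ_y = 54.60 → σ = 126 MPa, n = 0.433
Option F has the lowest safety factor, n = 0.433.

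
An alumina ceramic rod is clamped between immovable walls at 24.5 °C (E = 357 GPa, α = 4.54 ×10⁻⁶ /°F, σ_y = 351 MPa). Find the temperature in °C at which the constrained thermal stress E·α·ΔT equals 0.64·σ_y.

101 °C

α = 4.54×10⁻⁶/°F × 9/5 = 8.17×10⁻⁶/K.
E·α·ΔT = 224.6 MPa ⇒ ΔT = 224.6 / (357.0×10³ × 8.17×10⁻⁶) = 77.00 K.
T = 24.5 + 77.00 = 101.5 °C.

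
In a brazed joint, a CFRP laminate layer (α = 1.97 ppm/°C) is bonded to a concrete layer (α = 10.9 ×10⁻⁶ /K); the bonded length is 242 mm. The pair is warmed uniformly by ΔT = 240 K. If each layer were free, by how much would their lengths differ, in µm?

519 µm

Δα = |1.97 − 10.9|×10⁻⁶/K = 8.93×10⁻⁶/K.
ΔL_mismatch = Δα·L·ΔT = 8.93×10⁻⁶ × 242.0 mm × 240.0 K = 519 µm.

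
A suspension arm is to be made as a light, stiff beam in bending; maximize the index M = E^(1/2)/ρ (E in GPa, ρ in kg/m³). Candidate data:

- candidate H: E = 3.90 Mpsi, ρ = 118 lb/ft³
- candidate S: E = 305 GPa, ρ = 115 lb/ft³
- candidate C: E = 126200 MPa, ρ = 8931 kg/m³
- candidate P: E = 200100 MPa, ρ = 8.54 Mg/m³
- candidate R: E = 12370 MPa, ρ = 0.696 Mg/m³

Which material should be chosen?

Putting every candidate on a common basis:
  candidate H: E = 26.89 GPa, ρ = 1890 kg/m³
  candidate S: E = 305.0 GPa, ρ = 1842 kg/m³
  candidate C: E = 126.2 GPa, ρ = 8931 kg/m³
  candidate P: E = 200.1 GPa, ρ = 8540 kg/m³
  candidate R: E = 12.37 GPa, ρ = 696.0 kg/m³
  candidate S: M = 9.48×10⁻³
  candidate R: M = 5.05×10⁻³
  candidate H: M = 2.74×10⁻³
  candidate P: M = 1.66×10⁻³
  candidate C: M = 1.26×10⁻³
Candidate S ranks first.

candidate S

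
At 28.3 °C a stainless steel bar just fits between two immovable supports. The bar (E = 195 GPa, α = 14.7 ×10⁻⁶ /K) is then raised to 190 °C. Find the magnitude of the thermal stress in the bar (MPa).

464 MPa

ΔT = 161.7 K. Constrained thermal stress σ = E·α·ΔT = 195.0×10³ MPa × 14.7×10⁻⁶ × 161.7 = 464 MPa (compressive).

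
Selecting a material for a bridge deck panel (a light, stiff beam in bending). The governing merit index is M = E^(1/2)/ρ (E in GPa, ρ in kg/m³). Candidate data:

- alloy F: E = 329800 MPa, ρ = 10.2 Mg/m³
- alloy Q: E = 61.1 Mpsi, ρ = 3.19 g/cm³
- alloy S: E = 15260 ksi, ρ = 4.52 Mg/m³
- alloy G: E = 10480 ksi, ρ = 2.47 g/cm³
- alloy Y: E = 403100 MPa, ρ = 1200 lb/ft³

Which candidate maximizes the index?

In SI units:
  alloy F: E = 329.8 GPa, ρ = 10200 kg/m³
  alloy Q: E = 421.3 GPa, ρ = 3190 kg/m³
  alloy S: E = 105.2 GPa, ρ = 4520 kg/m³
  alloy G: E = 72.26 GPa, ρ = 2470 kg/m³
  alloy Y: E = 403.1 GPa, ρ = 19220 kg/m³
  alloy Q: M = 6.43×10⁻³
  alloy G: M = 3.44×10⁻³
  alloy S: M = 2.27×10⁻³
  alloy F: M = 1.78×10⁻³
  alloy Y: M = 1.04×10⁻³
Highest index: alloy Q.

alloy Q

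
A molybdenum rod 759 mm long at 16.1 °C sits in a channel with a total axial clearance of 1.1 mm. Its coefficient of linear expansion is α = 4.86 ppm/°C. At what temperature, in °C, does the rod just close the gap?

314 °C

α·L₀·ΔT = 1.1 mm ⇒ ΔT = 1.1 / (4.86×10⁻⁶ × 759.0) = 298.2 K.
T = 16.1 + 298.2 = 314.3 °C.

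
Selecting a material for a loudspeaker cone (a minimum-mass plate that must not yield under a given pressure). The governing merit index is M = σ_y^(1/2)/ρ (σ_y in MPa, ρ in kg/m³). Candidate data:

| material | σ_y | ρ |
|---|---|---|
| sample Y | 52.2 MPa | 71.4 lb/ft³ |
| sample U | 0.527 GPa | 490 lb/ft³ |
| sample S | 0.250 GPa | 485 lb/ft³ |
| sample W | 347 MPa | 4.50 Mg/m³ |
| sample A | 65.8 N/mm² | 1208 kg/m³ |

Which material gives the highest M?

sample A

Normalizing units and computing the index:
  sample Y: σ_y = 52.20 MPa, ρ = 1144 kg/m³
  sample U: σ_y = 527.0 MPa, ρ = 7849 kg/m³
  sample S: σ_y = 250.0 MPa, ρ = 7769 kg/m³
  sample W: σ_y = 347.0 MPa, ρ = 4500 kg/m³
  sample A: σ_y = 65.80 MPa, ρ = 1208 kg/m³
  sample A: M = 6.71×10⁻³
  sample Y: M = 6.32×10⁻³
  sample W: M = 4.14×10⁻³
  sample U: M = 2.92×10⁻³
  sample S: M = 2.04×10⁻³
The maximum is for sample A.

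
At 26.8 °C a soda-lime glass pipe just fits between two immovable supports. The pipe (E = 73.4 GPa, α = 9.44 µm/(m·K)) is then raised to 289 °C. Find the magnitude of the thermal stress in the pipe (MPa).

182 MPa

ΔT = 262.2 K. Constrained thermal stress σ = E·α·ΔT = 73.40×10³ MPa × 9.44×10⁻⁶ × 262.2 = 182 MPa (compressive).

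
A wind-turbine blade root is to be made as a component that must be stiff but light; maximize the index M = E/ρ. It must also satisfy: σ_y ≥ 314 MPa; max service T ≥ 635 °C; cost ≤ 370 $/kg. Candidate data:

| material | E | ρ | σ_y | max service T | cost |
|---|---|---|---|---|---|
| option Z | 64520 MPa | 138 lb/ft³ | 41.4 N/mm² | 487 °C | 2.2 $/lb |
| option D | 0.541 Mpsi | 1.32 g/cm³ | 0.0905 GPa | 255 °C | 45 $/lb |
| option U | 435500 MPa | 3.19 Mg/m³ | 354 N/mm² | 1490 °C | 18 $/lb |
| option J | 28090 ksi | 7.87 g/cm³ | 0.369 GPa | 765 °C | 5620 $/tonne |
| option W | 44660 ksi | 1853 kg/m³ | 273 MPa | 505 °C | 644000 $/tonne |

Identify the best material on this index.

option U

Screen on constraints: σ_y ≥ 314 MPa; max service T ≥ 635 °C; cost ≤ 370 $/kg. Survivors: option U, option J.
After converting to SI:
  option U: E = 435.5 GPa, ρ = 3190 kg/m³
  option J: E = 193.7 GPa, ρ = 7870 kg/m³
  option U: M = 137 MN·m/kg
  option J: M = 24.6 MN·m/kg
Option U ranks first.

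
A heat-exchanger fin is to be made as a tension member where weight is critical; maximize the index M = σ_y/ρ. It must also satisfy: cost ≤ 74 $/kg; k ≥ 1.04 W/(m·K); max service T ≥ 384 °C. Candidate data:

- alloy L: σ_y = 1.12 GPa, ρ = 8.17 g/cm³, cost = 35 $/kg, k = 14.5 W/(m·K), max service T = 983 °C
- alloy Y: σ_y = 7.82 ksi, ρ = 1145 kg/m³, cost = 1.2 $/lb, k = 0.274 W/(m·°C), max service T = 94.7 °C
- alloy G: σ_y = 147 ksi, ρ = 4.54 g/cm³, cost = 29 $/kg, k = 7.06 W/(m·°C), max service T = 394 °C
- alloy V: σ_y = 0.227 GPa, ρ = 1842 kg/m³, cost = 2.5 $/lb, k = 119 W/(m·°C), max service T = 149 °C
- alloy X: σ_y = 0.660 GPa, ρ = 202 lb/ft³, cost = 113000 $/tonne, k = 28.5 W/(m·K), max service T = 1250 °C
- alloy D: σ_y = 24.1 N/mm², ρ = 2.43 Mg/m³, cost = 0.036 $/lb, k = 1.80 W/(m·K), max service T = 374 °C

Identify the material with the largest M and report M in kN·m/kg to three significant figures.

alloy G, M = 223 kN·m/kg

Screen on constraints: cost ≤ 74 $/kg; k ≥ 1.04 W/(m·K); max service T ≥ 384 °C. Survivors: alloy L, alloy G.
In SI units:
  alloy L: σ_y = 1120 MPa, ρ = 8170 kg/m³
  alloy G: σ_y = 1014 MPa, ρ = 4540 kg/m³
  alloy G: M = 223 kN·m/kg
  alloy L: M = 137 kN·m/kg
The maximum is for alloy G.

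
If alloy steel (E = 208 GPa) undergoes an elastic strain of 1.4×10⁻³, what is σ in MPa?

291 MPa

σ = E·ε = 208000 MPa × 1.4×10⁻³ = 291 MPa.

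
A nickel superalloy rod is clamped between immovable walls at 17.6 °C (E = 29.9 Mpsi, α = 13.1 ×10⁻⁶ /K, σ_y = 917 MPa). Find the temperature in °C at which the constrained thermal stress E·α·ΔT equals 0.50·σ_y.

E = 29.9 Mpsi = 206.2 GPa.
E·α·ΔT = 458.5 MPa ⇒ ΔT = 458.5 / (206.2×10³ × 13.1×10⁻⁶) = 169.8 K.
T = 17.6 + 169.8 = 187.4 °C.

187 °C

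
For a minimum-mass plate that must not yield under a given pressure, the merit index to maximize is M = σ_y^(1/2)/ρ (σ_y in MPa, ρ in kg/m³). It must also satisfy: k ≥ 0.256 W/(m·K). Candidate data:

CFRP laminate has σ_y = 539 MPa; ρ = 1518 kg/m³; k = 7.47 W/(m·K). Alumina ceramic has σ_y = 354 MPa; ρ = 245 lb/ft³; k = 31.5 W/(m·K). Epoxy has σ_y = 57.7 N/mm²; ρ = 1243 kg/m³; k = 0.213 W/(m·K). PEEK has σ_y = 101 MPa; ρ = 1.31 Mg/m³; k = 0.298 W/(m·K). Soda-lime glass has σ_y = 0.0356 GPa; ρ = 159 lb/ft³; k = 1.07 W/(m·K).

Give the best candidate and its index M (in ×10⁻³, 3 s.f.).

Screen on constraints: k ≥ 0.256 W/(m·K). Survivors: CFRP laminate, alumina ceramic, PEEK, soda-lime glass.
Putting every candidate on a common basis:
  CFRP laminate: σ_y = 539.0 MPa, ρ = 1518 kg/m³
  alumina ceramic: σ_y = 354.0 MPa, ρ = 3925 kg/m³
  PEEK: σ_y = 101.0 MPa, ρ = 1310 kg/m³
  soda-lime glass: σ_y = 35.60 MPa, ρ = 2547 kg/m³
  CFRP laminate: M = 15.3×10⁻³
  PEEK: M = 7.67×10⁻³
  alumina ceramic: M = 4.79×10⁻³
  soda-lime glass: M = 2.34×10⁻³
CFRP laminate ranks first.

CFRP laminate, M = 15.3×10⁻³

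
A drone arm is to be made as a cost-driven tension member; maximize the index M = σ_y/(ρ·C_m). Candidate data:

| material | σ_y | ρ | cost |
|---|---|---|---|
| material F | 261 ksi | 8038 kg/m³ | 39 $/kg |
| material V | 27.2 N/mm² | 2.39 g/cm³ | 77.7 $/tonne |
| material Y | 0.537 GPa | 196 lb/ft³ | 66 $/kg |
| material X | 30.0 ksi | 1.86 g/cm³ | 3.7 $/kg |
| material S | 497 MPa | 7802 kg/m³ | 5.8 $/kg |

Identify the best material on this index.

material V

Convert each candidate to consistent units, then evaluate M:
  material F: σ_y = 1800 MPa, ρ = 8038 kg/m³, cost = 39.00 $/kg
  material V: σ_y = 27.20 MPa, ρ = 2390 kg/m³, cost = 0.07770 $/kg
  material Y: σ_y = 537.0 MPa, ρ = 3140 kg/m³, cost = 66.00 $/kg
  material X: σ_y = 206.8 MPa, ρ = 1860 kg/m³, cost = 3.700 $/kg
  material S: σ_y = 497.0 MPa, ρ = 7802 kg/m³, cost = 5.800 $/kg
  material V: M = 146 kN·m per $
  material X: M = 30.1 kN·m per $
  material S: M = 11.0 kN·m per $
  material F: M = 5.74 kN·m per $
  material Y: M = 2.59 kN·m per $
Material V ranks first.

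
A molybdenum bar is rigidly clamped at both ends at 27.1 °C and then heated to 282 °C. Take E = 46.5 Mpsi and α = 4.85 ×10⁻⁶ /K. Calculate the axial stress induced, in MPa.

396 MPa

E = 46.5 Mpsi = 320.6 GPa.
ΔT = 254.9 K. Constrained thermal stress σ = E·α·ΔT = 320.6×10³ MPa × 4.85×10⁻⁶ × 254.9 = 396 MPa (compressive).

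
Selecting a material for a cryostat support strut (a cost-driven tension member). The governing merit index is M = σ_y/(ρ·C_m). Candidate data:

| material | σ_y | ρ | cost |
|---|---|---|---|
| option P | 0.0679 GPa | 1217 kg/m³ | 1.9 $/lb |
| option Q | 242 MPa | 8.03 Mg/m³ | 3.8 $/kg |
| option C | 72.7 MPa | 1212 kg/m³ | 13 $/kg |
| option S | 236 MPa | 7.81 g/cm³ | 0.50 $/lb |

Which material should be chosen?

Putting every candidate on a common basis:
  option P: σ_y = 67.90 MPa, ρ = 1217 kg/m³, cost = 4.189 $/kg
  option Q: σ_y = 242.0 MPa, ρ = 8030 kg/m³, cost = 3.800 $/kg
  option C: σ_y = 72.70 MPa, ρ = 1212 kg/m³, cost = 13.00 $/kg
  option S: σ_y = 236.0 MPa, ρ = 7810 kg/m³, cost = 1.102 $/kg
  option S: M = 27.4 kN·m per $
  option P: M = 13.3 kN·m per $
  option Q: M = 7.93 kN·m per $
  option C: M = 4.61 kN·m per $
Highest index: option S.

option S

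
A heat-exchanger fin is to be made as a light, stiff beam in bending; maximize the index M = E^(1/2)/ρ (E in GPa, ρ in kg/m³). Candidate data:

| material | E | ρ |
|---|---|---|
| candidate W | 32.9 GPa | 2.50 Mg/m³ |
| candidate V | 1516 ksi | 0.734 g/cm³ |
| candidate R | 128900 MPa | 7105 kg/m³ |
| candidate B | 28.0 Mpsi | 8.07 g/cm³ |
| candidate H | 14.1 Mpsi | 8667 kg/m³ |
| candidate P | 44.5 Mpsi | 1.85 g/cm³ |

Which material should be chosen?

candidate P

In SI units:
  candidate W: E = 32.90 GPa, ρ = 2500 kg/m³
  candidate V: E = 10.45 GPa, ρ = 734.0 kg/m³
  candidate R: E = 128.9 GPa, ρ = 7105 kg/m³
  candidate B: E = 193.1 GPa, ρ = 8070 kg/m³
  candidate H: E = 97.22 GPa, ρ = 8667 kg/m³
  candidate P: E = 306.8 GPa, ρ = 1850 kg/m³
  candidate P: M = 9.47×10⁻³
  candidate V: M = 4.40×10⁻³
  candidate W: M = 2.29×10⁻³
  candidate B: M = 1.72×10⁻³
  candidate R: M = 1.60×10⁻³
  candidate H: M = 1.14×10⁻³
Candidate P has the largest M.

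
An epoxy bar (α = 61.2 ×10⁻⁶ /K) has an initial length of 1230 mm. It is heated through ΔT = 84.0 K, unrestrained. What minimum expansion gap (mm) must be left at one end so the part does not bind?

ΔL = α·L₀·ΔT = 61.2×10⁻⁶ × 1230 mm × 84.00 K = 6.32 mm.

6.32 mm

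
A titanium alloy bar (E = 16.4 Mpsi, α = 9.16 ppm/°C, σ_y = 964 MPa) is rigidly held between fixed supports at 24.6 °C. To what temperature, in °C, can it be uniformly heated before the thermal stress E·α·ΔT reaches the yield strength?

955 °C

E = 16.4 Mpsi = 113.1 GPa.
E·α·ΔT = 964.0 MPa ⇒ ΔT = 964.0 / (113.1×10³ × 9.16×10⁻⁶) = 930.7 K.
T = 24.6 + 930.7 = 955.3 °C.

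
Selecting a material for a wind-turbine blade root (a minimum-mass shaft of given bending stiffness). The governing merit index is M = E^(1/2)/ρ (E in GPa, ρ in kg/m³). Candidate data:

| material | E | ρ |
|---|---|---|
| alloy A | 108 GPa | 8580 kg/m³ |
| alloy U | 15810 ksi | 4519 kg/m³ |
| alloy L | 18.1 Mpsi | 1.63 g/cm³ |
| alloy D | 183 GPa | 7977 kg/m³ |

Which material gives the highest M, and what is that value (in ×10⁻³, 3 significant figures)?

alloy L, M = 6.85×10⁻³

Normalizing units and computing the index:
  alloy A: E = 108.0 GPa, ρ = 8580 kg/m³
  alloy U: E = 109.0 GPa, ρ = 4519 kg/m³
  alloy L: E = 124.8 GPa, ρ = 1630 kg/m³
  alloy D: E = 183.0 GPa, ρ = 7977 kg/m³
  alloy L: M = 6.85×10⁻³
  alloy U: M = 2.31×10⁻³
  alloy D: M = 1.70×10⁻³
  alloy A: M = 1.21×10⁻³
Alloy L has the largest M.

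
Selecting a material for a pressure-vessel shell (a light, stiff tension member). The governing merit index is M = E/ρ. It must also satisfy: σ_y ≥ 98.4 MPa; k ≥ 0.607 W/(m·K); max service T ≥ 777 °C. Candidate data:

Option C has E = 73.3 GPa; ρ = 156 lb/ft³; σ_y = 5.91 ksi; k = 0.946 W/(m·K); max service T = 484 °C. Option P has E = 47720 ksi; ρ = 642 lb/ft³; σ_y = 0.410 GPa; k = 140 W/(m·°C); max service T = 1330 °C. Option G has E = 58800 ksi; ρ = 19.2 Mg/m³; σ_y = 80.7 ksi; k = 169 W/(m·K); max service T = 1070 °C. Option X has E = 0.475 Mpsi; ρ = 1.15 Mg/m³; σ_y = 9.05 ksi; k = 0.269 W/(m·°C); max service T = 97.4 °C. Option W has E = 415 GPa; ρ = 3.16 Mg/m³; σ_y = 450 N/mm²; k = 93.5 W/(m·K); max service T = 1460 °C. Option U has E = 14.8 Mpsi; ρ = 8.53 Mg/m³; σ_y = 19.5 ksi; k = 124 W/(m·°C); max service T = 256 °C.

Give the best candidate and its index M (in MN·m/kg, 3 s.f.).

option W, M = 131 MN·m/kg

Screen on constraints: σ_y ≥ 98.4 MPa; k ≥ 0.607 W/(m·K); max service T ≥ 777 °C. Survivors: option P, option G, option W.
In SI units:
  option P: E = 329.0 GPa, ρ = 10280 kg/m³
  option G: E = 405.4 GPa, ρ = 19200 kg/m³
  option W: E = 415.0 GPa, ρ = 3160 kg/m³
  option W: M = 131 MN·m/kg
  option P: M = 32.0 MN·m/kg
  option G: M = 21.1 MN·m/kg
Option W ranks first.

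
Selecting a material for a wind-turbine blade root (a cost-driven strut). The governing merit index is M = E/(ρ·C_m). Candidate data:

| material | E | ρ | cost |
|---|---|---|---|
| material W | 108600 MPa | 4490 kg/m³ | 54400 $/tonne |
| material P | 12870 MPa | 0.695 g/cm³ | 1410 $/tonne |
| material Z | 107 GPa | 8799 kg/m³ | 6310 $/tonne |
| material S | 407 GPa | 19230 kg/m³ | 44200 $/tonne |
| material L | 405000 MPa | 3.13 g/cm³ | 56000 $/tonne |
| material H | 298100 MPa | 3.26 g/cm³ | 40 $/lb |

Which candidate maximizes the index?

In SI units:
  material W: E = 108.6 GPa, ρ = 4490 kg/m³, cost = 54.40 $/kg
  material P: E = 12.87 GPa, ρ = 695.0 kg/m³, cost = 1.410 $/kg
  material Z: E = 107.0 GPa, ρ = 8799 kg/m³, cost = 6.310 $/kg
  material S: E = 407.0 GPa, ρ = 19230 kg/m³, cost = 44.20 $/kg
  material L: E = 405.0 GPa, ρ = 3130 kg/m³, cost = 56.00 $/kg
  material H: E = 298.1 GPa, ρ = 3260 kg/m³, cost = 88.18 $/kg
  material P: M = 13.1 MN·m per $
  material L: M = 2.31 MN·m per $
  material Z: M = 1.93 MN·m per $
  material H: M = 1.04 MN·m per $
  material S: M = 0.479 MN·m per $
  material W: M = 0.445 MN·m per $
Material P ranks first.

material P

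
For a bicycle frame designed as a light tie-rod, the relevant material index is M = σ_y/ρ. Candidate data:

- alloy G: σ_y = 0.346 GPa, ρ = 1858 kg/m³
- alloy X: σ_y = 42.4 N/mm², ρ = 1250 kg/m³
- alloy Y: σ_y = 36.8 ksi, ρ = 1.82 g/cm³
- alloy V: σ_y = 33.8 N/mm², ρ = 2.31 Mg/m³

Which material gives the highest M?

alloy G

Convert each candidate to consistent units, then evaluate M:
  alloy G: σ_y = 346.0 MPa, ρ = 1858 kg/m³
  alloy X: σ_y = 42.40 MPa, ρ = 1250 kg/m³
  alloy Y: σ_y = 253.7 MPa, ρ = 1820 kg/m³
  alloy V: σ_y = 33.80 MPa, ρ = 2310 kg/m³
  alloy G: M = 186 kN·m/kg
  alloy Y: M = 139 kN·m/kg
  alloy X: M = 33.9 kN·m/kg
  alloy V: M = 14.6 kN·m/kg
Alloy G ranks first.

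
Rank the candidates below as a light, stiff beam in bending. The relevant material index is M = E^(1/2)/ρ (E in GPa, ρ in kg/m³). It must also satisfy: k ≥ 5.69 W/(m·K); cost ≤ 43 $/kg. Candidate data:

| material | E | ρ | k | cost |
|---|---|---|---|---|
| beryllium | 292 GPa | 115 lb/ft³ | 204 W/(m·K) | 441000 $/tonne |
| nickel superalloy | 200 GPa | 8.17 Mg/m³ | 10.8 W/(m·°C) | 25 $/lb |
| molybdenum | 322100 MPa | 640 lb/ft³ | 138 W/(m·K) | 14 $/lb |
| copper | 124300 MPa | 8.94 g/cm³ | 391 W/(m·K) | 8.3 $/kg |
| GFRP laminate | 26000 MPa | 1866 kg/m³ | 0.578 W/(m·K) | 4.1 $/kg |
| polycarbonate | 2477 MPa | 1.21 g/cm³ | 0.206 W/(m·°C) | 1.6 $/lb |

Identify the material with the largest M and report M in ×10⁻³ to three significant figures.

molybdenum, M = 1.75×10⁻³

Screen on constraints: k ≥ 5.69 W/(m·K); cost ≤ 43 $/kg. Survivors: molybdenum, copper.
After converting to SI:
  molybdenum: E = 322.1 GPa, ρ = 10250 kg/m³
  copper: E = 124.3 GPa, ρ = 8940 kg/m³
  molybdenum: M = 1.75×10⁻³
  copper: M = 1.25×10⁻³
Molybdenum ranks first.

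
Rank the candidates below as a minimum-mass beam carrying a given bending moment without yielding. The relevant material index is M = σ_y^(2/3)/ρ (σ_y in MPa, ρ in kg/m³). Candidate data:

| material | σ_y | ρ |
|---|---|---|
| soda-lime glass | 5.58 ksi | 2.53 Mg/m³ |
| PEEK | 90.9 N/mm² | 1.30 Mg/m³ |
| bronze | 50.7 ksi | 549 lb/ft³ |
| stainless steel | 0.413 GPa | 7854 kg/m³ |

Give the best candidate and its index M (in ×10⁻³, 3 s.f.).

PEEK, M = 15.6×10⁻³

In SI units:
  soda-lime glass: σ_y = 38.47 MPa, ρ = 2530 kg/m³
  PEEK: σ_y = 90.90 MPa, ρ = 1300 kg/m³
  bronze: σ_y = 349.6 MPa, ρ = 8794 kg/m³
  stainless steel: σ_y = 413.0 MPa, ρ = 7854 kg/m³
  PEEK: M = 15.6×10⁻³
  stainless steel: M = 7.06×10⁻³
  bronze: M = 5.64×10⁻³
  soda-lime glass: M = 4.50×10⁻³
The maximum is for PEEK.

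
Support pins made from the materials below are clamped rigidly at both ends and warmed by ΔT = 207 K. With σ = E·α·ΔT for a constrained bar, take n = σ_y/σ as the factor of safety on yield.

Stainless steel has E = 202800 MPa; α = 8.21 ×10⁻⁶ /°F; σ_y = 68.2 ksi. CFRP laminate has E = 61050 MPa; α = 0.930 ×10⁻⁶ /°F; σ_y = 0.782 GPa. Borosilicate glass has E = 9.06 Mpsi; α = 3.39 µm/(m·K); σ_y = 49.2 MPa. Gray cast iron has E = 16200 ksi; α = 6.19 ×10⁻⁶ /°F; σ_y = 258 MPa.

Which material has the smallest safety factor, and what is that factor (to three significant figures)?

Per material, after unit conversion:
  stainless steel: E = 202.8, α = 14.8, σ_y = 470.2 → σ = 620 MPa, n = 0.758
  CFRP laminate: E = 61.05, α = 1.67, σ_y = 782.0 → σ = 21.2 MPa, n = 37.0
  borosilicate glass: E = 62.47, α = 3.39, σ_y = 49.20 → σ = 43.8 MPa, n = 1.12
  gray cast iron: E = 111.7, α = 11.1, σ_y = 258.0 → σ = 258 MPa, n = 1.00
Stainless steel has the lowest safety factor, n = 0.758.

stainless steel, n = 0.758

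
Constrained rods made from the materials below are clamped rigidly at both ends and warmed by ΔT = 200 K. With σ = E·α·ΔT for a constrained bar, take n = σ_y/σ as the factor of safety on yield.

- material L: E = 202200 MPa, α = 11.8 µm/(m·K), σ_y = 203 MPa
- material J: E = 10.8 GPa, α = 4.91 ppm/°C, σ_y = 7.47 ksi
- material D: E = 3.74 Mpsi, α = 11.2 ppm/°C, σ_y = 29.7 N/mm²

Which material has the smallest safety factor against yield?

material L

Converting E to GPa, α to ×10⁻⁶/K, σ_y to MPa, then σ and n for each:
  material L: E = 202.2, α = 11.8, σ_y = 203.0 → σ = 477 MPa, n = 0.425
  material J: E = 10.80, α = 4.91, σ_y = 51.50 → σ = 10.6 MPa, n = 4.86
  material D: E = 25.79, α = 11.2, σ_y = 29.70 → σ = 57.8 MPa, n = 0.514
Smallest n: material L with n = 0.425.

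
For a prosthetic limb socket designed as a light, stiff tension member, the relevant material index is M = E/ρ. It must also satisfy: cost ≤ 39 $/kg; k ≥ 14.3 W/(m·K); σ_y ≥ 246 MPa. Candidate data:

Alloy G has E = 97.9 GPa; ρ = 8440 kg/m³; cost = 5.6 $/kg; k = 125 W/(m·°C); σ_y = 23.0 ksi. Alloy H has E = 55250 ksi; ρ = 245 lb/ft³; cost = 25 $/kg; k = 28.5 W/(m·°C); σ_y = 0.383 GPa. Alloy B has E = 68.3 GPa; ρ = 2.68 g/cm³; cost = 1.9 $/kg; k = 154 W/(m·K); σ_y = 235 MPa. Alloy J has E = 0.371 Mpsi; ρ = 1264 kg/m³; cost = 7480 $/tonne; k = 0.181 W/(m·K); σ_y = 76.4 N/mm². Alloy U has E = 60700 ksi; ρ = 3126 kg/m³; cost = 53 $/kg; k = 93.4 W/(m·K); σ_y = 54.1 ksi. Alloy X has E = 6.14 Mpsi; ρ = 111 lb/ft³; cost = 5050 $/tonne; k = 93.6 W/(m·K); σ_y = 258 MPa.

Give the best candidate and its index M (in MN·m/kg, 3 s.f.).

Screen on constraints: cost ≤ 39 $/kg; k ≥ 14.3 W/(m·K); σ_y ≥ 246 MPa. Survivors: alloy H, alloy X.
Normalizing units and computing the index:
  alloy H: E = 380.9 GPa, ρ = 3925 kg/m³
  alloy X: E = 42.33 GPa, ρ = 1778 kg/m³
  alloy H: M = 97.1 MN·m/kg
  alloy X: M = 23.8 MN·m/kg
Alloy H ranks first.

alloy H, M = 97.1 MN·m/kg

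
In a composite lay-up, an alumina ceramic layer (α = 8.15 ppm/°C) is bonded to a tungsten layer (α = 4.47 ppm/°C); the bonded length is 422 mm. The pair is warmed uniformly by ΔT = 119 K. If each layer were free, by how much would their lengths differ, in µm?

185 µm

Δα = |8.15 − 4.47|×10⁻⁶/K = 3.68×10⁻⁶/K.
ΔL_mismatch = Δα·L·ΔT = 3.68×10⁻⁶ × 422.0 mm × 119.0 K = 185 µm.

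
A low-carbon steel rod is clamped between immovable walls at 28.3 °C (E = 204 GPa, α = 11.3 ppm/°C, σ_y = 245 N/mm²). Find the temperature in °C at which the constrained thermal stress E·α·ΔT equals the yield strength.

135 °C

σ_y = 245 N/mm² = 245.0 MPa.
E·α·ΔT = 245.0 MPa ⇒ ΔT = 245.0 / (204.0×10³ × 11.3×10⁻⁶) = 106.3 K.
T = 28.3 + 106.3 = 134.6 °C.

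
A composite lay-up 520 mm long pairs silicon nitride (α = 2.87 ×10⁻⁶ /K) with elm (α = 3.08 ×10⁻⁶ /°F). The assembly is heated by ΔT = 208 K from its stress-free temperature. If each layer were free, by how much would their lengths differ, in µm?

elm: α = 3.08×10⁻⁶/°F × 9/5 = 5.54×10⁻⁶/K.
Δα = |2.87 − 5.54|×10⁻⁶/K = 2.67×10⁻⁶/K.
ΔL_mismatch = Δα·L·ΔT = 2.67×10⁻⁶ × 520.0 mm × 208.0 K = 289 µm.

289 µm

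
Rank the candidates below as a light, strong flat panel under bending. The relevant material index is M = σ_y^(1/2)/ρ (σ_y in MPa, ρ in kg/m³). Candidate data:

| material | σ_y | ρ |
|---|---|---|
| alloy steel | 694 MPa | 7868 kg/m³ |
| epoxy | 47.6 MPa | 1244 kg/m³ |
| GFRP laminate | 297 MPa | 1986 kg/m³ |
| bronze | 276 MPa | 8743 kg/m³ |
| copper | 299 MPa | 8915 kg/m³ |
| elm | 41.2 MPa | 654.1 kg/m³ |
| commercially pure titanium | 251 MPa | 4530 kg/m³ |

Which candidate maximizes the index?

elm

Per-candidate index values:
  elm: M = 9.81×10⁻³
  GFRP laminate: M = 8.68×10⁻³
  epoxy: M = 5.55×10⁻³
  commercially pure titanium: M = 3.50×10⁻³
  alloy steel: M = 3.35×10⁻³
  copper: M = 1.94×10⁻³
  bronze: M = 1.90×10⁻³
Highest index: elm.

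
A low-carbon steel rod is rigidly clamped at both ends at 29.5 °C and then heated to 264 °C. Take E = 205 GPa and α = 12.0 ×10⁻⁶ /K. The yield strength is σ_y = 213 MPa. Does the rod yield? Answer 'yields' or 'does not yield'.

ΔT = 234.5 K. Constrained thermal stress σ = E·α·ΔT = 205.0×10³ MPa × 12.0×10⁻⁶ × 234.5 = 577 MPa (compressive).
Compare to σ_y = 213 MPa: σ ≥ σ_y, so it yields.

yields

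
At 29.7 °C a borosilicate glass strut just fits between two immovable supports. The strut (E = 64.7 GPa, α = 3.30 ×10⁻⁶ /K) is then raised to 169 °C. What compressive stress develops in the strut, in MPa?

ΔT = 139.3 K. Constrained thermal stress σ = E·α·ΔT = 64.70×10³ MPa × 3.30×10⁻⁶ × 139.3 = 29.7 MPa (compressive).

29.7 MPa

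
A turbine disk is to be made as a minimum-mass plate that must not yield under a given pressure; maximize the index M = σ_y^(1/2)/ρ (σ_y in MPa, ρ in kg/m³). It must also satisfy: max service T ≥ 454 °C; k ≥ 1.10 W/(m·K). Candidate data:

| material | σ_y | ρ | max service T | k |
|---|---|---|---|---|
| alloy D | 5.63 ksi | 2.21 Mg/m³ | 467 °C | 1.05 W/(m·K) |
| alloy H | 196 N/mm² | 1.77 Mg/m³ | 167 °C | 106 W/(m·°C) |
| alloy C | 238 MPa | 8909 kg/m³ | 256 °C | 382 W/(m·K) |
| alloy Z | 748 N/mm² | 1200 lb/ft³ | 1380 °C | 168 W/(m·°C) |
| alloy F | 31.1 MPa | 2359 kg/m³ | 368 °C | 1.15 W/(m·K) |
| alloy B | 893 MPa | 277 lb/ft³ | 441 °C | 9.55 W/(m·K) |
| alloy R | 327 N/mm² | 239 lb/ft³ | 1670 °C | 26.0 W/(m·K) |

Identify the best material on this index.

Screen on constraints: max service T ≥ 454 °C; k ≥ 1.10 W/(m·K). Survivors: alloy Z, alloy R.
After converting to SI:
  alloy Z: σ_y = 748.0 MPa, ρ = 19220 kg/m³
  alloy R: σ_y = 327.0 MPa, ρ = 3828 kg/m³
  alloy R: M = 4.72×10⁻³
  alloy Z: M = 1.42×10⁻³
Alloy R has the largest M.

alloy R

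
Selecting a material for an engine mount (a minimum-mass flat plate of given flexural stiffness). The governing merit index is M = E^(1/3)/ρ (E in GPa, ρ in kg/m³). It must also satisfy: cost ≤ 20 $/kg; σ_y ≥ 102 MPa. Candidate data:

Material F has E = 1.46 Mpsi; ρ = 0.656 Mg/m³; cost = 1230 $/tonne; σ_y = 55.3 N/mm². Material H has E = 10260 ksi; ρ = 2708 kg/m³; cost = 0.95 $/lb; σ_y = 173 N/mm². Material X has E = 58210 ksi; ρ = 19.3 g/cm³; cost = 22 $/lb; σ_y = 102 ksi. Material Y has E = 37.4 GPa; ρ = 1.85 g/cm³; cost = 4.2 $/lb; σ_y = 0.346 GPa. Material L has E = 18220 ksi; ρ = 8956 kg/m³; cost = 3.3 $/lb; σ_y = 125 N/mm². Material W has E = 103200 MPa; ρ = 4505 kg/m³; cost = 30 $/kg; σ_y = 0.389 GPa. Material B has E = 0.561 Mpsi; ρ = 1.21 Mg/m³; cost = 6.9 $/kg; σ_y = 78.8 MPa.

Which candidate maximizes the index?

Screen on constraints: cost ≤ 20 $/kg; σ_y ≥ 102 MPa. Survivors: material H, material Y, material L.
After converting to SI:
  material H: E = 70.74 GPa, ρ = 2708 kg/m³
  material Y: E = 37.40 GPa, ρ = 1850 kg/m³
  material L: E = 125.6 GPa, ρ = 8956 kg/m³
  material Y: M = 1.81×10⁻³
  material H: M = 1.53×10⁻³
  material L: M = 0.559×10⁻³
Material Y ranks first.

material Y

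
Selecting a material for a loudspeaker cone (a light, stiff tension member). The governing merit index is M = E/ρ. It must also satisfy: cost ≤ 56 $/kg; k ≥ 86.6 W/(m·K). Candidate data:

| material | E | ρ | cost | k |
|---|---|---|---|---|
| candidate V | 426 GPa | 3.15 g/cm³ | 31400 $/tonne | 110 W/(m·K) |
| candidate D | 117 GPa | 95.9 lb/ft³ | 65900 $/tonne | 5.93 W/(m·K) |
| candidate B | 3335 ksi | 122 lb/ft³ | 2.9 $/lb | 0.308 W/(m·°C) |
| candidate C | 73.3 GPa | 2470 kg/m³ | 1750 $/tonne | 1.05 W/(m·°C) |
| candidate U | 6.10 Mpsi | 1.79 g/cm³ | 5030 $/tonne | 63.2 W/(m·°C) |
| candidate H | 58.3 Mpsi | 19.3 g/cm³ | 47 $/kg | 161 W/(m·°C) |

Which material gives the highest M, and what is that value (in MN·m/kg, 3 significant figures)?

candidate V, M = 135 MN·m/kg

Screen on constraints: cost ≤ 56 $/kg; k ≥ 86.6 W/(m·K). Survivors: candidate V, candidate H.
In SI units:
  candidate V: E = 426.0 GPa, ρ = 3150 kg/m³
  candidate H: E = 402.0 GPa, ρ = 19300 kg/m³
  candidate V: M = 135 MN·m/kg
  candidate H: M = 20.8 MN·m/kg
The maximum is for candidate V.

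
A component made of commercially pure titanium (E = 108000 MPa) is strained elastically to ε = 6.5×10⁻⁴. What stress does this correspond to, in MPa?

70.2 MPa

E = 108000 MPa = 108.0 GPa.
σ = E·ε = 108000 MPa × 6.5×10⁻⁴ = 70.2 MPa.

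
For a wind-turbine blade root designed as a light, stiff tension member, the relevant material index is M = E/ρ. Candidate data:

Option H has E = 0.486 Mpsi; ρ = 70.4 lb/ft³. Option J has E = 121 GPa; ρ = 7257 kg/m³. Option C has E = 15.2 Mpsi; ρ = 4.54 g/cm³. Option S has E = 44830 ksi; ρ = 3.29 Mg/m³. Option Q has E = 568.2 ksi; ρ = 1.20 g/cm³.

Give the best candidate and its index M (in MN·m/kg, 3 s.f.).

Convert each candidate to consistent units, then evaluate M:
  option H: E = 3.351 GPa, ρ = 1128 kg/m³
  option J: E = 121.0 GPa, ρ = 7257 kg/m³
  option C: E = 104.8 GPa, ρ = 4540 kg/m³
  option S: E = 309.1 GPa, ρ = 3290 kg/m³
  option Q: E = 3.918 GPa, ρ = 1200 kg/m³
  option S: M = 93.9 MN·m/kg
  option C: M = 23.1 MN·m/kg
  option J: M = 16.7 MN·m/kg
  option Q: M = 3.26 MN·m/kg
  option H: M = 2.97 MN·m/kg
Highest index: option S.

option S, M = 93.9 MN·m/kg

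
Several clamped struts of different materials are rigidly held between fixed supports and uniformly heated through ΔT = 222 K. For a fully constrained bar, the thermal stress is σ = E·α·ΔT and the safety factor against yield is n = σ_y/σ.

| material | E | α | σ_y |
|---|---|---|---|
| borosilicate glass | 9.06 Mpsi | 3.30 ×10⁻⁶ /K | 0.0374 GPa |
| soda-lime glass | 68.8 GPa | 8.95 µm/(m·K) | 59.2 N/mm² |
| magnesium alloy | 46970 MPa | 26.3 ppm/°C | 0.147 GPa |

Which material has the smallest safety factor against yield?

soda-lime glass

In consistent units (E in GPa, α in ×10⁻⁶/K, σ_y in MPa):
  borosilicate glass: E = 62.47, α = 3.30, σ_y = 37.40 → σ = 45.8 MPa, n = 0.817
  soda-lime glass: E = 68.80, α = 8.95, σ_y = 59.20 → σ = 137 MPa, n = 0.433
  magnesium alloy: E = 46.97, α = 26.3, σ_y = 147.0 → σ = 274 MPa, n = 0.536
Soda-lime glass has the lowest safety factor, n = 0.433.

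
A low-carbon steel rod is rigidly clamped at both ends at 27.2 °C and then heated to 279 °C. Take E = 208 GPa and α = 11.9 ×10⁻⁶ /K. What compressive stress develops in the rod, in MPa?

623 MPa

ΔT = 251.8 K. Constrained thermal stress σ = E·α·ΔT = 208.0×10³ MPa × 11.9×10⁻⁶ × 251.8 = 623 MPa (compressive).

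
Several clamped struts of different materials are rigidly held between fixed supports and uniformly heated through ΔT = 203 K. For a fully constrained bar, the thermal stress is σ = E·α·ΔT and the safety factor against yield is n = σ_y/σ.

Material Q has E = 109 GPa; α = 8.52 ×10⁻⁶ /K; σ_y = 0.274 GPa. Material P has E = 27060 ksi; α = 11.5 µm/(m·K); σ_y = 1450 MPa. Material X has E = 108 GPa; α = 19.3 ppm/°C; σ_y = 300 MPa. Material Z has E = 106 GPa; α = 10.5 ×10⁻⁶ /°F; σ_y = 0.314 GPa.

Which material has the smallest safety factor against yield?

Converting E to GPa, α to ×10⁻⁶/K, σ_y to MPa, then σ and n for each:
  material Q: E = 109.0, α = 8.52, σ_y = 274.0 → σ = 189 MPa, n = 1.45
  material P: E = 186.6, α = 11.5, σ_y = 1450 → σ = 436 MPa, n = 3.33
  material X: E = 108.0, α = 19.3, σ_y = 300.0 → σ = 423 MPa, n = 0.709
  material Z: E = 106.0, α = 18.9, σ_y = 314.0 → σ = 407 MPa, n = 0.772
Material X has the lowest safety factor, n = 0.709.

material X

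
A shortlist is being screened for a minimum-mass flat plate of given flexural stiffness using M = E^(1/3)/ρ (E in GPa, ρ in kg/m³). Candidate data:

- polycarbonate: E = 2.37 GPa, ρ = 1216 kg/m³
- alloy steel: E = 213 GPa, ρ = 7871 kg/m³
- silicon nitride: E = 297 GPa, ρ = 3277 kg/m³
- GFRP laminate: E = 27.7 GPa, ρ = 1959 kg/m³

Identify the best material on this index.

silicon nitride

Evaluate M for each candidate:
  silicon nitride: M = 2.04×10⁻³
  GFRP laminate: M = 1.54×10⁻³
  polycarbonate: M = 1.10×10⁻³
  alloy steel: M = 0.759×10⁻³
The maximum is for silicon nitride.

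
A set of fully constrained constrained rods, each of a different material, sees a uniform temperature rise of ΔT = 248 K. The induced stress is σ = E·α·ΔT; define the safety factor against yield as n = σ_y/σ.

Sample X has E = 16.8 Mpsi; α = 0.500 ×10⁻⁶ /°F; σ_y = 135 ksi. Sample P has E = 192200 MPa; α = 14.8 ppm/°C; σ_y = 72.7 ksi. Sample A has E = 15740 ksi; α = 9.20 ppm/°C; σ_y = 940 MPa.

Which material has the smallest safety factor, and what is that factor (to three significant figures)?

With everything in SI (GPa, ×10⁻⁶/K, MPa):
  sample X: E = 115.8, α = 0.900, σ_y = 930.8 → σ = 25.9 MPa, n = 36.0
  sample P: E = 192.2, α = 14.8, σ_y = 501.2 → σ = 705 MPa, n = 0.711
  sample A: E = 108.5, α = 9.20, σ_y = 940.0 → σ = 248 MPa, n = 3.80
The minimum is sample P at n = 0.711.

sample P, n = 0.711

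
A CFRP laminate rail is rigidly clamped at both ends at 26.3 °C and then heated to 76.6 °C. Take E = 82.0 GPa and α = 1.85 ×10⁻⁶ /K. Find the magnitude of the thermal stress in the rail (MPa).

ΔT = 50.30 K. Constrained thermal stress σ = E·α·ΔT = 82.00×10³ MPa × 1.85×10⁻⁶ × 50.30 = 7.63 MPa (compressive).

7.63 MPa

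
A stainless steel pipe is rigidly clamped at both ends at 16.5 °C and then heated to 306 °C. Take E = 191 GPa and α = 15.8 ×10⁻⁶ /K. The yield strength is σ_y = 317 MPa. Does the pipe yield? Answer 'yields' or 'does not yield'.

ΔT = 289.5 K. Constrained thermal stress σ = E·α·ΔT = 191.0×10³ MPa × 15.8×10⁻⁶ × 289.5 = 874 MPa (compressive).
Compare to σ_y = 317 MPa: σ ≥ σ_y, so it yields.

yields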